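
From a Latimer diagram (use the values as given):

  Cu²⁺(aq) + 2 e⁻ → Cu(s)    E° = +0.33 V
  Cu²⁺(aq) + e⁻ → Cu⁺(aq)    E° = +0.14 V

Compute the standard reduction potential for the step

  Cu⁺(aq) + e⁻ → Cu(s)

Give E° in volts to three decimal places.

+0.520 V

Sequential free energies add, so n₃E°₃ = n₁E°₁ + n₂E°₂.
With n₃ = 2, and the known step contributing 1×(+0.14) V, the unknown satisfies 1·E° = 2×(+0.33) − 1×(+0.14) = +0.520.
E° = +0.520 / 1 = +0.520 V.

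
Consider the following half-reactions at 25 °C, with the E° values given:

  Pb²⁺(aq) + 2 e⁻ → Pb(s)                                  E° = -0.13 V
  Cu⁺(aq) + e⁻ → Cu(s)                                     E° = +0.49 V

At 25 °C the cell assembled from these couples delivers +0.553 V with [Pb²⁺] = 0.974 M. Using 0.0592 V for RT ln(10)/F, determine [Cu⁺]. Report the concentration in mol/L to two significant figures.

0.073 M

Cu⁺/Cu is the cathode, Pb²⁺/Pb the anode: E°cell = +0.62 V, n = 2.
Overall reaction: 2 Cu⁺(aq) + Pb(s) → 2 Cu(s) + Pb²⁺(aq); Q = [Pb²⁺]^1/[Cu⁺]^2.
From E = E° − (0.0592/n) log Q: log Q = (E° − E)·n/0.0592 = (+0.62 − (+0.553))·2/0.0592 = 2.2635.
So 2·log[Cu⁺] = 1·log(0.974) − log Q = -0.0114 − (2.2635) = -2.2749; log[Cu⁺] = -2.2749 / 2 = -1.1375; [Cu⁺] = 10^(-1.1375) ≈ 0.073 M.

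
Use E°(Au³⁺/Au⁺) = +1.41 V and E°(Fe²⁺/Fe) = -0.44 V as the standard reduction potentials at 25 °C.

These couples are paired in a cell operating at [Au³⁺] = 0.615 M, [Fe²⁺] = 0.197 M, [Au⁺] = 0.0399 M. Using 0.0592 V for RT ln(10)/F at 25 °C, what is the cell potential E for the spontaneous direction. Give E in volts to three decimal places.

+1.906 V

Au³⁺/Au⁺ is the cathode (higher E°), Fe²⁺/Fe the anode: E°cell = +1.41 − (-0.44) = +1.85 V, n = 2.
Overall: Au³⁺(aq) + Fe(s) → Au⁺(aq) + Fe²⁺(aq)
Q = [Au⁺]·[Fe²⁺] / ([Au³⁺]); log Q = -1.893.
E = E° − (0.0592/n) log Q = +1.85 − (0.0592/2)(-1.893) = +1.906 V.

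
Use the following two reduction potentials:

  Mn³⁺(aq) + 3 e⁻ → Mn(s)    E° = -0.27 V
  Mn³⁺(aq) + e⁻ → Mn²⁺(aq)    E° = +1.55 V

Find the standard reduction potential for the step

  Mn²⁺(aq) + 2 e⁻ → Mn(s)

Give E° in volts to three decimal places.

Sequential free energies add, so n₃E°₃ = n₁E°₁ + n₂E°₂.
With n₃ = 3, and the known step contributing 1×(+1.55) V, the unknown satisfies 2·E° = 3×(-0.27) − 1×(+1.55) = -2.360.
E° = -2.360 / 2 = -1.180 V.

-1.180 V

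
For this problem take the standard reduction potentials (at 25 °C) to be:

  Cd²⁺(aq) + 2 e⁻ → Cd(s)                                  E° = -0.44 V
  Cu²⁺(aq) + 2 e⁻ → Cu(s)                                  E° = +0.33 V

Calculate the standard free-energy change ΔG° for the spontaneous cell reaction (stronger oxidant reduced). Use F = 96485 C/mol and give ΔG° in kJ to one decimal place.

Cu²⁺/Cu (E° = +0.33 V) is the cathode; Cd²⁺/Cd (E° = -0.44 V) is the anode, so E°cell = +0.77 V.
Balancing electrons gives n = 2 (lcm of 2 and 2).
ΔG° = −nFE° = −(2)(96485)(+0.77) = -148,587 J = -148.6 kJ.

-148.6 kJ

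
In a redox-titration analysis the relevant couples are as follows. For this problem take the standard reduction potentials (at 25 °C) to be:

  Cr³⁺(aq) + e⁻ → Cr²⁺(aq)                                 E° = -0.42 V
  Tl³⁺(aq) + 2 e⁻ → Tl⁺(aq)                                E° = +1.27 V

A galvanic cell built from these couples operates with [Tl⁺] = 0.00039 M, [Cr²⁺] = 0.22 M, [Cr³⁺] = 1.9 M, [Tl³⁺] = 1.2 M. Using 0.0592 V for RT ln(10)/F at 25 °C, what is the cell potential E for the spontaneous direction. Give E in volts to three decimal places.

+1.738 V

Tl³⁺/Tl⁺ is the cathode (higher E°), Cr³⁺/Cr²⁺ the anode: E°cell = +1.27 − (-0.42) = +1.69 V, n = 2.
Overall: Tl³⁺(aq) + 2 Cr²⁺(aq) → Tl⁺(aq) + 2 Cr³⁺(aq)
Q = [Tl⁺]·[Cr³⁺]^2 / ([Tl³⁺]·[Cr²⁺]^2); log Q = -1.615.
E = E° − (0.0592/n) log Q = +1.69 − (0.0592/2)(-1.615) = +1.738 V.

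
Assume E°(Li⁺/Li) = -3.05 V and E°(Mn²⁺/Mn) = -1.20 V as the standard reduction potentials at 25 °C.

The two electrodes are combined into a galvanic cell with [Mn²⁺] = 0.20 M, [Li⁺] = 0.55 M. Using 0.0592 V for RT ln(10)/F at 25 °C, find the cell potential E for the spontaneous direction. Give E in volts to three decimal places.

Mn²⁺/Mn is the cathode (higher E°), Li⁺/Li the anode: E°cell = -1.20 − (-3.05) = +1.85 V, n = 2.
Overall: Mn²⁺(aq) + 2 Li(s) → Mn(s) + 2 Li⁺(aq)
Q = [Li⁺]^2 / ([Mn²⁺]); log Q = 0.180.
E = E° − (0.0592/n) log Q = +1.85 − (0.0592/2)(0.180) = +1.845 V.

+1.845 V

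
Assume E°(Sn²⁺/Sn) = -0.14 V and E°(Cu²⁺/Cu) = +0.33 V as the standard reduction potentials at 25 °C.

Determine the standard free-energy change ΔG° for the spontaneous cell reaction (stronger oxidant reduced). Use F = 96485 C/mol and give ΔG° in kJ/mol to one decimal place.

Cu²⁺/Cu (E° = +0.33 V) is the cathode; Sn²⁺/Sn (E° = -0.14 V) is the anode, so E°cell = +0.47 V.
Balancing electrons gives n = 2 (lcm of 2 and 2).
ΔG° = −nFE° = −(2)(96485)(+0.47) = -90,696 J = -90.7 kJ/mol.

-90.7 kJ/mol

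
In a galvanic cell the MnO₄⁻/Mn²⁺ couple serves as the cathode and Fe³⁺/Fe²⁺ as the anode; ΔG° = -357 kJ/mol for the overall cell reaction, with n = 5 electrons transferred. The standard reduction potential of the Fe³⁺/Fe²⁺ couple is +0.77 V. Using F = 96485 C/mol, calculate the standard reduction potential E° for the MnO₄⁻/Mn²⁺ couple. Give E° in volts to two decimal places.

E°cell = −ΔG°/(nF) = −(-357×10³)/((5)(96485)) = +0.740 V.
Since MnO₄⁻/Mn²⁺ is the cathode and Fe³⁺/Fe²⁺ the anode, E°cell = E°(MnO₄⁻/Mn²⁺) − E°(Fe³⁺/Fe²⁺).
So E°(MnO₄⁻/Mn²⁺) = E°cell + E°(Fe³⁺/Fe²⁺) = +0.740 + (+0.77) = +1.51 V.

+1.51 V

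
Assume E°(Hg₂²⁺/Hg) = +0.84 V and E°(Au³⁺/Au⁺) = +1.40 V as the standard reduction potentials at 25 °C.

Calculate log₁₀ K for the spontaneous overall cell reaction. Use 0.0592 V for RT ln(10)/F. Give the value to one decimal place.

18.9

Cathode: Au³⁺/Au⁺; anode: Hg₂²⁺/Hg. E°cell = +0.56 V, n = 2.
log K = nE°cell / 0.0592 = (2)(+0.56) / 0.0592 = 18.9.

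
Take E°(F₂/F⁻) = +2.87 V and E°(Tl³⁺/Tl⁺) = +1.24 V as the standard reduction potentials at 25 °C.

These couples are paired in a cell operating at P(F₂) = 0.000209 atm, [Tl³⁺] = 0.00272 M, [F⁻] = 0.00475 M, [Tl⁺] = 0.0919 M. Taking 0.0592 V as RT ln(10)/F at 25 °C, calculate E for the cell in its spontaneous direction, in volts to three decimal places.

+1.704 V

F₂/F⁻ is the cathode (higher E°), Tl³⁺/Tl⁺ the anode: E°cell = +2.87 − (+1.24) = +1.63 V, n = 2.
Overall: F₂(g) + Tl⁺(aq) → 2 F⁻(aq) + Tl³⁺(aq)
Q = [F⁻]^2·[Tl³⁺] / (P(F₂)·[Tl⁺]); log Q = -2.496.
E = E° − (0.0592/n) log Q = +1.63 − (0.0592/2)(-2.496) = +1.704 V.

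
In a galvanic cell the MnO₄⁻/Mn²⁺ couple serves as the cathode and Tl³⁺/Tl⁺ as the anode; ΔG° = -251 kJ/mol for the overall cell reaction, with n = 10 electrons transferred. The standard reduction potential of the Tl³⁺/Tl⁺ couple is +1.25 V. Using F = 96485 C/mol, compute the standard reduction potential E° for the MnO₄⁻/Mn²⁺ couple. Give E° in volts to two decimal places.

E°cell = −ΔG°/(nF) = −(-251×10³)/((10)(96485)) = +0.260 V.
Since MnO₄⁻/Mn²⁺ is the cathode and Tl³⁺/Tl⁺ the anode, E°cell = E°(MnO₄⁻/Mn²⁺) − E°(Tl³⁺/Tl⁺).
So E°(MnO₄⁻/Mn²⁺) = E°cell + E°(Tl³⁺/Tl⁺) = +0.260 + (+1.25) = +1.51 V.

+1.51 V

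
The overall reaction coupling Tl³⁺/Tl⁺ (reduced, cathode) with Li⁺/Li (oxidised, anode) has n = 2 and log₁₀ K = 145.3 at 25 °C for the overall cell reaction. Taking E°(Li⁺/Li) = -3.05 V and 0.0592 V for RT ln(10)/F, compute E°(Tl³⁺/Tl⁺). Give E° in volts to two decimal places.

E°cell = (0.0592/n)·log K = (0.0592/2)(145.3) = +4.301 V.
Since Tl³⁺/Tl⁺ is the cathode and Li⁺/Li the anode, E°cell = E°(Tl³⁺/Tl⁺) − E°(Li⁺/Li).
So E°(Tl³⁺/Tl⁺) = E°cell + E°(Li⁺/Li) = +4.301 + (-3.05) = +1.25 V.

+1.25 V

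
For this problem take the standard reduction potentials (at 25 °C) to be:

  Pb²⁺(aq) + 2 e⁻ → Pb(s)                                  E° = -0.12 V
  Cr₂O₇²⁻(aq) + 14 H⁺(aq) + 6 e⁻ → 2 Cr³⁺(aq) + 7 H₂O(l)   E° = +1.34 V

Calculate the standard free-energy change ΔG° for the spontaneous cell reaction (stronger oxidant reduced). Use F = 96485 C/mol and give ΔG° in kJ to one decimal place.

Cr₂O₇²⁻/Cr³⁺ (E° = +1.34 V) is the cathode; Pb²⁺/Pb (E° = -0.12 V) is the anode, so E°cell = +1.46 V.
Balancing electrons gives n = 6 (lcm of 6 and 2).
ΔG° = −nFE° = −(6)(96485)(+1.46) = -845,209 J = -845.2 kJ.

-845.2 kJ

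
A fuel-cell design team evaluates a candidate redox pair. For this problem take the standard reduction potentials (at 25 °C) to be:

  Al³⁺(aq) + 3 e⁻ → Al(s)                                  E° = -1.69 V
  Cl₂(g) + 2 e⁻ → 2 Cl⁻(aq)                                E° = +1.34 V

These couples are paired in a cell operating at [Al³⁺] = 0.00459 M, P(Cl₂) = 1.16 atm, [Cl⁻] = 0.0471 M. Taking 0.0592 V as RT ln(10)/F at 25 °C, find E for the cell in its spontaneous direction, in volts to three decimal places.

+3.157 V

Cl₂/Cl⁻ is the cathode (higher E°), Al³⁺/Al the anode: E°cell = +1.34 − (-1.69) = +3.03 V, n = 6.
Overall: 3 Cl₂(g) + 2 Al(s) → 6 Cl⁻(aq) + 2 Al³⁺(aq)
Q = [Cl⁻]^6·[Al³⁺]^2 / (P(Cl₂)^3); log Q = -12.832.
E = E° − (0.0592/n) log Q = +3.03 − (0.0592/6)(-12.832) = +3.157 V.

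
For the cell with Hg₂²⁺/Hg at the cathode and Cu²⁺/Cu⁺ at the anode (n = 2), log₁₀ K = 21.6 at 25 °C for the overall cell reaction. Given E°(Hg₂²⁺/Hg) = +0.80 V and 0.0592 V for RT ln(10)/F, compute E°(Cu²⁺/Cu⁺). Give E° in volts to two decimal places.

+0.16 V

E°cell = (0.0592/n)·log K = (0.0592/2)(21.6) = +0.639 V.
Since Hg₂²⁺/Hg is the cathode and Cu²⁺/Cu⁺ the anode, E°cell = E°(Hg₂²⁺/Hg) − E°(Cu²⁺/Cu⁺).
So E°(Cu²⁺/Cu⁺) = E°(Hg₂²⁺/Hg) − E°cell = (+0.80) − (+0.639) = +0.16 V.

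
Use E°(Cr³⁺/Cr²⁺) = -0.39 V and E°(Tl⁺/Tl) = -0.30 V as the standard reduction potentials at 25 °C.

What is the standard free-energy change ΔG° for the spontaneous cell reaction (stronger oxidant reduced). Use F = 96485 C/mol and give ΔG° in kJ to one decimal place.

-8.7 kJ

Tl⁺/Tl (E° = -0.30 V) is the cathode; Cr³⁺/Cr²⁺ (E° = -0.39 V) is the anode, so E°cell = +0.09 V.
Balancing electrons gives n = 1 (lcm of 1 and 1).
ΔG° = −nFE° = −(1)(96485)(+0.09) = -8,684 J = -8.7 kJ.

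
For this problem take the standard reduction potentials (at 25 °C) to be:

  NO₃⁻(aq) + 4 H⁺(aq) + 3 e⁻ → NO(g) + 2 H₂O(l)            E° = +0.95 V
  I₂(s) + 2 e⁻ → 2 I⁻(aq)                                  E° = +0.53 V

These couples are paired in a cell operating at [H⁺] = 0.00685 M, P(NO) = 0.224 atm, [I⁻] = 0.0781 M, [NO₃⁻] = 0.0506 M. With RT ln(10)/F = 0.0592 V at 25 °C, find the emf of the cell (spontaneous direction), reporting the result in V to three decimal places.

NO₃⁻/NO is the cathode (higher E°), I₂/I⁻ the anode: E°cell = +0.95 − (+0.53) = +0.42 V, n = 6.
Overall: 2 NO₃⁻(aq) + 8 H⁺(aq) + 6 I⁻(aq) → 2 NO(g) + 4 H₂O(l) + 3 I₂(s)
Q = P(NO)^2 / ([NO₃⁻]^2·[H⁺]^8·[I⁻]^6); log Q = 25.251.
E = E° − (0.0592/n) log Q = +0.42 − (0.0592/6)(25.251) = +0.171 V.

+0.171 V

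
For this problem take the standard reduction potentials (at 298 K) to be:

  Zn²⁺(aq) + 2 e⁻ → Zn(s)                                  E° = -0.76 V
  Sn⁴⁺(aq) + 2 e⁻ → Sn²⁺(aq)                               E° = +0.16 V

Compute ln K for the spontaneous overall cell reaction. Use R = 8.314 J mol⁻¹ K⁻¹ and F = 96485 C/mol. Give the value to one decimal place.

Cathode: Sn⁴⁺/Sn²⁺; anode: Zn²⁺/Zn. E°cell = (+0.16) − (-0.76) = +0.92 V, with n = 2.
ΔG° = −nFE° = −RT ln K, so ln K = nFE°/(RT) = (2)(96485)(+0.92) / ((8.314)(298)) = 71.656.

71.7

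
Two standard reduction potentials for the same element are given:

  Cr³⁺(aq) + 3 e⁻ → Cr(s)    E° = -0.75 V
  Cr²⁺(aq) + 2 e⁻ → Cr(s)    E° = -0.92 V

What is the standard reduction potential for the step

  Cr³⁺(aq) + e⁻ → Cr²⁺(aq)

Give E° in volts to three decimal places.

Sequential free energies add, so n₃E°₃ = n₁E°₁ + n₂E°₂.
With n₃ = 3, and the known step contributing 2×(-0.92) V, the unknown satisfies 1·E° = 3×(-0.75) − 2×(-0.92) = -0.410.
E° = -0.410 / 1 = -0.410 V.

-0.410 V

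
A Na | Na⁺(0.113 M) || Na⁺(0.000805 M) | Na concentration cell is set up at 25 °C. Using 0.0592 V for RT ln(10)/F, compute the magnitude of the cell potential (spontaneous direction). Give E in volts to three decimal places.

+0.127 V

For a concentration cell E°cell = 0. The 0.113 M side is the cathode (reduction is favoured where [Na⁺] is higher).
With n = 1, E = −(0.0592/1) log([Na⁺]ₐₙ/[Na⁺]꜀ₐₜ) = −(0.0592/1) log(0.000805/0.113) = −(0.0592/1)(-2.147) = +0.127 V.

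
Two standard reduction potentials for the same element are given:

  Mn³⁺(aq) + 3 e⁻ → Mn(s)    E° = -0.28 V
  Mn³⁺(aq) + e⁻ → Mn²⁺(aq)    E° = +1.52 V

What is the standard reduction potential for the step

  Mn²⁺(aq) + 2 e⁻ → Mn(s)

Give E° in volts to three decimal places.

Sequential free energies add, so n₃E°₃ = n₁E°₁ + n₂E°₂.
With n₃ = 3, and the known step contributing 1×(+1.52) V, the unknown satisfies 2·E° = 3×(-0.28) − 1×(+1.52) = -2.360.
E° = -2.360 / 2 = -1.180 V.

-1.180 V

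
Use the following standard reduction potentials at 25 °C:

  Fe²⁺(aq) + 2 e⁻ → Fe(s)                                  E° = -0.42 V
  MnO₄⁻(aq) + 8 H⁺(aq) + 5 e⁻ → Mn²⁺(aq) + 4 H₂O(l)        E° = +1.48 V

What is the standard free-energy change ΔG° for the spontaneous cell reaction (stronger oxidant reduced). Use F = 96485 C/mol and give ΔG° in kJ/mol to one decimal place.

MnO₄⁻/Mn²⁺ (E° = +1.48 V) is the cathode; Fe²⁺/Fe (E° = -0.42 V) is the anode, so E°cell = +1.90 V.
Balancing electrons gives n = 10 (lcm of 5 and 2).
ΔG° = −nFE° = −(10)(96485)(+1.90) = -1,833,215 J = -1833.2 kJ/mol.

-1833.2 kJ/mol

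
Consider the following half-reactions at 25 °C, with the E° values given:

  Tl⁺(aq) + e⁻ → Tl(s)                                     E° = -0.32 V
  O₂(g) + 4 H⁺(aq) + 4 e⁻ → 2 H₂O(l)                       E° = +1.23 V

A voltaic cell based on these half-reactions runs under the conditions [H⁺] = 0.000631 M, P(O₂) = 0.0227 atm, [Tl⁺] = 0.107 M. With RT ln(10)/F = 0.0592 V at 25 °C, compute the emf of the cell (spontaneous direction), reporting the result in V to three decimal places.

O₂/H₂O is the cathode (higher E°), Tl⁺/Tl the anode: E°cell = +1.23 − (-0.32) = +1.55 V, n = 4.
Overall: O₂(g) + 4 H⁺(aq) + 4 Tl(s) → 2 H₂O(l) + 4 Tl⁺(aq)
Q = [Tl⁺]^4 / (P(O₂)·[H⁺]^4); log Q = 10.561.
E = E° − (0.0592/n) log Q = +1.55 − (0.0592/4)(10.561) = +1.394 V.

+1.394 V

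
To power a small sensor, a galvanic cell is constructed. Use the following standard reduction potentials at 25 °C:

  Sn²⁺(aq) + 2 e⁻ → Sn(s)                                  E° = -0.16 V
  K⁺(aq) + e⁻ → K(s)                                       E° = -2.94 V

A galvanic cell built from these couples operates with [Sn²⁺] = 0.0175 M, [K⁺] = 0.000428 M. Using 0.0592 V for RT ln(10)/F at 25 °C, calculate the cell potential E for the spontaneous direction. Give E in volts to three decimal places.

+2.927 V

Sn²⁺/Sn is the cathode (higher E°), K⁺/K the anode: E°cell = -0.16 − (-2.94) = +2.78 V, n = 2.
Overall: Sn²⁺(aq) + 2 K(s) → Sn(s) + 2 K⁺(aq)
Q = [K⁺]^2 / ([Sn²⁺]); log Q = -4.980.
E = E° − (0.0592/n) log Q = +2.78 − (0.0592/2)(-4.980) = +2.927 V.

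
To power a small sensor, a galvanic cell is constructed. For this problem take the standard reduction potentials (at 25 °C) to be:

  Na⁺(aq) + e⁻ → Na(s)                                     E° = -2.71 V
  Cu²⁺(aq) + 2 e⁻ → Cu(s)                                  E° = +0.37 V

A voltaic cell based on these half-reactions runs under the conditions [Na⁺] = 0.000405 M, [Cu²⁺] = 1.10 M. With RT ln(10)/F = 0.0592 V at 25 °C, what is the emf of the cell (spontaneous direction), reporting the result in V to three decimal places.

Cu²⁺/Cu is the cathode (higher E°), Na⁺/Na the anode: E°cell = +0.37 − (-2.71) = +3.08 V, n = 2.
Overall: Cu²⁺(aq) + 2 Na(s) → Cu(s) + 2 Na⁺(aq)
Q = [Na⁺]^2 / ([Cu²⁺]); log Q = -6.826.
E = E° − (0.0592/n) log Q = +3.08 − (0.0592/2)(-6.826) = +3.282 V.

+3.282 V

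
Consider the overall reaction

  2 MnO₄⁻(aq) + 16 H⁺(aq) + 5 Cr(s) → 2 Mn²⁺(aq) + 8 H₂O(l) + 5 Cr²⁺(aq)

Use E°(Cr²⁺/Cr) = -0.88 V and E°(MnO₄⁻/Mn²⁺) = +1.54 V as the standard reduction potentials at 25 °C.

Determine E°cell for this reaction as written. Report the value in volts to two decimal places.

+2.42 V

The MnO₄⁻/Mn²⁺ couple has the higher reduction potential, so it is the cathode; Cr²⁺/Cr is oxidised at the anode.
E°cell = E°(cathode) − E°(anode) = (+1.54) − (-0.88) = +2.42 V.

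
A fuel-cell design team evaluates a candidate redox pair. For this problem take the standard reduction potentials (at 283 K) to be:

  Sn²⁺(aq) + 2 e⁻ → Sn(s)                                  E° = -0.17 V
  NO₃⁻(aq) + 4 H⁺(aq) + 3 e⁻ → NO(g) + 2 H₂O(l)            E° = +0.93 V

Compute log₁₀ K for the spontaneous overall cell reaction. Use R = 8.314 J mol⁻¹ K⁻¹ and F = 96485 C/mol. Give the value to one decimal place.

117.5

Cathode: NO₃⁻/NO; anode: Sn²⁺/Sn. E°cell = (+0.93) − (-0.17) = +1.10 V, with n = 6.
ΔG° = −nFE° = −RT ln K, so ln K = nFE°/(RT) = (6)(96485)(+1.10) / ((8.314)(283)) = 270.650.
log₁₀ K = 270.650 / ln 10 = 117.5.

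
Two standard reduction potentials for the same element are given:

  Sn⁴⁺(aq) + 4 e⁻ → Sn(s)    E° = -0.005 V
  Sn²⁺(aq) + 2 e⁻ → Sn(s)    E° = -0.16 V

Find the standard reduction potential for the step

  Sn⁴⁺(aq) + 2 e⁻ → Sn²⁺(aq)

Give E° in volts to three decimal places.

+0.150 V

Sequential free energies add, so n₃E°₃ = n₁E°₁ + n₂E°₂.
With n₃ = 4, and the known step contributing 2×(-0.16) V, the unknown satisfies 2·E° = 4×(-0.005) − 2×(-0.16) = +0.300.
E° = +0.300 / 2 = +0.150 V.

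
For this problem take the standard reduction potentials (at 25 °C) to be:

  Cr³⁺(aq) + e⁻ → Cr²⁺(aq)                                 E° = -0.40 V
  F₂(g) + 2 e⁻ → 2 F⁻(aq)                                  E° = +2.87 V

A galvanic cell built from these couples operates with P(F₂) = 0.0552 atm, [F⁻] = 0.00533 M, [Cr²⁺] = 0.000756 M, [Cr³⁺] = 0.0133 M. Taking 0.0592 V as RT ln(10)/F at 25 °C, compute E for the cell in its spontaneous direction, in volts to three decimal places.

+3.294 V

F₂/F⁻ is the cathode (higher E°), Cr³⁺/Cr²⁺ the anode: E°cell = +2.87 − (-0.40) = +3.27 V, n = 2.
Overall: F₂(g) + 2 Cr²⁺(aq) → 2 F⁻(aq) + 2 Cr³⁺(aq)
Q = [F⁻]^2·[Cr³⁺]^2 / (P(F₂)·[Cr²⁺]^2); log Q = -0.798.
E = E° − (0.0592/n) log Q = +3.27 − (0.0592/2)(-0.798) = +3.294 V.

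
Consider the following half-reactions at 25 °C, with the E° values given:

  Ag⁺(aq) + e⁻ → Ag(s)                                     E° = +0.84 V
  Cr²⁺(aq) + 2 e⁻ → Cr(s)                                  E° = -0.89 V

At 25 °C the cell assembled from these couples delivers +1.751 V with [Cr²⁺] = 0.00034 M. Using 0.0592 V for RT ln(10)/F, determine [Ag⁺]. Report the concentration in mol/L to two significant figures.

Ag⁺/Ag is the cathode, Cr²⁺/Cr the anode: E°cell = +1.73 V, n = 2.
Overall reaction: 2 Ag⁺(aq) + Cr(s) → 2 Ag(s) + Cr²⁺(aq); Q = [Cr²⁺]^1/[Ag⁺]^2.
From E = E° − (0.0592/n) log Q: log Q = (E° − E)·n/0.0592 = (+1.73 − (+1.751))·2/0.0592 = -0.7095.
So 2·log[Ag⁺] = 1·log(0.00034) − log Q = -3.4685 − (-0.7095) = -2.7590; log[Ag⁺] = -2.7590 / 2 = -1.3795; [Ag⁺] = 10^(-1.3795) ≈ 0.042 M.

0.042 M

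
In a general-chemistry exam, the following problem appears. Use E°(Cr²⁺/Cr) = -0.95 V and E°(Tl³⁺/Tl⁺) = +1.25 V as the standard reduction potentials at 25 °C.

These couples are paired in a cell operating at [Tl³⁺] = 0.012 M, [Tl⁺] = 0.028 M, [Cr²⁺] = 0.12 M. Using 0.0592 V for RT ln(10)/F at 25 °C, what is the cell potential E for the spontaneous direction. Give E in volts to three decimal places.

Tl³⁺/Tl⁺ is the cathode (higher E°), Cr²⁺/Cr the anode: E°cell = +1.25 − (-0.95) = +2.20 V, n = 2.
Overall: Tl³⁺(aq) + Cr(s) → Tl⁺(aq) + Cr²⁺(aq)
Q = [Tl⁺]·[Cr²⁺] / ([Tl³⁺]); log Q = -0.553.
E = E° − (0.0592/n) log Q = +2.20 − (0.0592/2)(-0.553) = +2.216 V.

+2.216 V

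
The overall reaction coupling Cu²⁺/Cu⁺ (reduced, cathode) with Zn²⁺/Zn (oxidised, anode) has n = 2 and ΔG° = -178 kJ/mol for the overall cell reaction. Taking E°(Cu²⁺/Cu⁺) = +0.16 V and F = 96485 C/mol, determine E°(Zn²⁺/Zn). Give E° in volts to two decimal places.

-0.76 V

E°cell = −ΔG°/(nF) = −(-178×10³)/((2)(96485)) = +0.922 V.
Since Cu²⁺/Cu⁺ is the cathode and Zn²⁺/Zn the anode, E°cell = E°(Cu²⁺/Cu⁺) − E°(Zn²⁺/Zn).
So E°(Zn²⁺/Zn) = E°(Cu²⁺/Cu⁺) − E°cell = (+0.16) − (+0.922) = -0.76 V.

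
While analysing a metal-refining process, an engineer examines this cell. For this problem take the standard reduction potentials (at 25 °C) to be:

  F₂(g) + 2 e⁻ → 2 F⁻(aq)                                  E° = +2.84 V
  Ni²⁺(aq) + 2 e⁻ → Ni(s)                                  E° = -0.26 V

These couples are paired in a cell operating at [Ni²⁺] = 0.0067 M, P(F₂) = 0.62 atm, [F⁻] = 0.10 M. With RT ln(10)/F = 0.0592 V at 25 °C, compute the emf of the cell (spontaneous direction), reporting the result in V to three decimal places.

+3.217 V

F₂/F⁻ is the cathode (higher E°), Ni²⁺/Ni the anode: E°cell = +2.84 − (-0.26) = +3.10 V, n = 2.
Overall: F₂(g) + Ni(s) → 2 F⁻(aq) + Ni²⁺(aq)
Q = [F⁻]^2·[Ni²⁺] / (P(F₂)); log Q = -3.966.
E = E° − (0.0592/n) log Q = +3.10 − (0.0592/2)(-3.966) = +3.217 V.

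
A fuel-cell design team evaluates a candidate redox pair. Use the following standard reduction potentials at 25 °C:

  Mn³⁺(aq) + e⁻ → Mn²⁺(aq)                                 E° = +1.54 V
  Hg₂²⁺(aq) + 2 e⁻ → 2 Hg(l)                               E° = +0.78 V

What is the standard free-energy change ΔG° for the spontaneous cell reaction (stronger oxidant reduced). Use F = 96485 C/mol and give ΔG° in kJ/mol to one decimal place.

-146.7 kJ/mol

Mn³⁺/Mn²⁺ (E° = +1.54 V) is the cathode; Hg₂²⁺/Hg (E° = +0.78 V) is the anode, so E°cell = +0.76 V.
Balancing electrons gives n = 2 (lcm of 1 and 2).
ΔG° = −nFE° = −(2)(96485)(+0.76) = -146,657 J = -146.7 kJ/mol.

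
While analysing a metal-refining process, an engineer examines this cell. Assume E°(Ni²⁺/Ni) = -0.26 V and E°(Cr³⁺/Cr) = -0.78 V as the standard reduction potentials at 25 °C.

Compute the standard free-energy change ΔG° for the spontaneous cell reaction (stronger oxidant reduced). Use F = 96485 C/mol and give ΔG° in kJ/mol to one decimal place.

Ni²⁺/Ni (E° = -0.26 V) is the cathode; Cr³⁺/Cr (E° = -0.78 V) is the anode, so E°cell = +0.52 V.
Balancing electrons gives n = 6 (lcm of 2 and 3).
ΔG° = −nFE° = −(6)(96485)(+0.52) = -301,033 J = -301.0 kJ/mol.

-301.0 kJ/mol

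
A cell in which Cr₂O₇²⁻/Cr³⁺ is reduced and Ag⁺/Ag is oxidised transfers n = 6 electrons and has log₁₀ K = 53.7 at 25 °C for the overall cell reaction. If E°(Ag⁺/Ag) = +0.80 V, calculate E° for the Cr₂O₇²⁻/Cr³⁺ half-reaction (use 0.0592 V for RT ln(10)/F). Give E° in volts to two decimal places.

E°cell = (0.0592/n)·log K = (0.0592/6)(53.7) = +0.530 V.
Since Cr₂O₇²⁻/Cr³⁺ is the cathode and Ag⁺/Ag the anode, E°cell = E°(Cr₂O₇²⁻/Cr³⁺) − E°(Ag⁺/Ag).
So E°(Cr₂O₇²⁻/Cr³⁺) = E°cell + E°(Ag⁺/Ag) = +0.530 + (+0.80) = +1.33 V.

+1.33 V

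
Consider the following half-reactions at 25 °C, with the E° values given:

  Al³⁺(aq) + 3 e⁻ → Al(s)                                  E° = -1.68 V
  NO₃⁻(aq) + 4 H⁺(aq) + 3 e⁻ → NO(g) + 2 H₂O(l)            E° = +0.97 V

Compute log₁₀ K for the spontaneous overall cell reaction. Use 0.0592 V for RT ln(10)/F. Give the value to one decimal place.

134.3

Cathode: NO₃⁻/NO; anode: Al³⁺/Al. E°cell = +2.65 V, n = 3.
log K = nE°cell / 0.0592 = (3)(+2.65) / 0.0592 = 134.3.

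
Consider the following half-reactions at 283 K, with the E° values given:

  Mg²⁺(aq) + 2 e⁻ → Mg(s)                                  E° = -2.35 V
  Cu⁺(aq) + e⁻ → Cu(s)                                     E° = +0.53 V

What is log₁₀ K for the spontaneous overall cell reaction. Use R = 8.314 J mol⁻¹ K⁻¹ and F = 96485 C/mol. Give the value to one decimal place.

102.6

Cathode: Cu⁺/Cu; anode: Mg²⁺/Mg. E°cell = (+0.53) − (-2.35) = +2.88 V, with n = 2.
ΔG° = −nFE° = −RT ln K, so ln K = nFE°/(RT) = (2)(96485)(+2.88) / ((8.314)(283)) = 236.203.
log₁₀ K = 236.203 / ln 10 = 102.6.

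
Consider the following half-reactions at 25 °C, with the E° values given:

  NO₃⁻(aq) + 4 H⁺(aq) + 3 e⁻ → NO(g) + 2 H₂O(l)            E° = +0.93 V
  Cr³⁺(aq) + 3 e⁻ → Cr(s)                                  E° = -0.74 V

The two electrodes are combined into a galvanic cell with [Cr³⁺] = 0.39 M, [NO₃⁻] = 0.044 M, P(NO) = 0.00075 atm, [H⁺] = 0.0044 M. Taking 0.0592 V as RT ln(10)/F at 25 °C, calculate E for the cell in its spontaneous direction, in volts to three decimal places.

NO₃⁻/NO is the cathode (higher E°), Cr³⁺/Cr the anode: E°cell = +0.93 − (-0.74) = +1.67 V, n = 3.
Overall: NO₃⁻(aq) + 4 H⁺(aq) + Cr(s) → NO(g) + 2 H₂O(l) + Cr³⁺(aq)
Q = P(NO)·[Cr³⁺] / ([NO₃⁻]·[H⁺]^4); log Q = 7.249.
E = E° − (0.0592/n) log Q = +1.67 − (0.0592/3)(7.249) = +1.527 V.

+1.527 V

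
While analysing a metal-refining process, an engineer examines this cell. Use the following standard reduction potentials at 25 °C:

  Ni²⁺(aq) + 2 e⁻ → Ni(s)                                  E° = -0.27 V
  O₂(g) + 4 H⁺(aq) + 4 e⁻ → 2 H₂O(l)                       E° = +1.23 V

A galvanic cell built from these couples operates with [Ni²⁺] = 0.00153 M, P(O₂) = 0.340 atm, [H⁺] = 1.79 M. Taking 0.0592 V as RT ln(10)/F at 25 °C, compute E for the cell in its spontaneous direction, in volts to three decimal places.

O₂/H₂O is the cathode (higher E°), Ni²⁺/Ni the anode: E°cell = +1.23 − (-0.27) = +1.50 V, n = 4.
Overall: O₂(g) + 4 H⁺(aq) + 2 Ni(s) → 2 H₂O(l) + 2 Ni²⁺(aq)
Q = [Ni²⁺]^2 / (P(O₂)·[H⁺]^4); log Q = -6.174.
E = E° − (0.0592/n) log Q = +1.50 − (0.0592/4)(-6.174) = +1.591 V.

+1.591 V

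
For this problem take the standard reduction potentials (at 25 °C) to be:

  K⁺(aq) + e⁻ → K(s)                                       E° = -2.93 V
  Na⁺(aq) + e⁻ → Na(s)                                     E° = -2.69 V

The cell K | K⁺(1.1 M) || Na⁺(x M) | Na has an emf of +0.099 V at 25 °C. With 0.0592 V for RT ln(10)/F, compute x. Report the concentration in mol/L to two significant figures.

Na⁺/Na is the cathode, K⁺/K the anode: E°cell = +0.24 V, n = 1.
Overall reaction: Na⁺(aq) + K(s) → Na(s) + K⁺(aq); Q = [K⁺]^1/[Na⁺]^1.
From E = E° − (0.0592/n) log Q: log Q = (E° − E)·n/0.0592 = (+0.24 − (+0.099))·1/0.0592 = 2.3818.
So 1·log[Na⁺] = 1·log(1.1) − log Q = 0.0414 − (2.3818) = -2.3404; [Na⁺] = 10^(-2.3404) ≈ 0.0046 M.

0.0046 M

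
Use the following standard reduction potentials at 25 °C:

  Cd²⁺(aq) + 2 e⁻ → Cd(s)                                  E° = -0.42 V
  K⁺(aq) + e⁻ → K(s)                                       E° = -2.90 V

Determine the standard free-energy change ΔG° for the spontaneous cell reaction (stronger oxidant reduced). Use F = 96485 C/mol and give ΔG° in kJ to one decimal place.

Cd²⁺/Cd (E° = -0.42 V) is the cathode; K⁺/K (E° = -2.90 V) is the anode, so E°cell = +2.48 V.
Balancing electrons gives n = 2 (lcm of 2 and 1).
ΔG° = −nFE° = −(2)(96485)(+2.48) = -478,566 J = -478.6 kJ.

-478.6 kJ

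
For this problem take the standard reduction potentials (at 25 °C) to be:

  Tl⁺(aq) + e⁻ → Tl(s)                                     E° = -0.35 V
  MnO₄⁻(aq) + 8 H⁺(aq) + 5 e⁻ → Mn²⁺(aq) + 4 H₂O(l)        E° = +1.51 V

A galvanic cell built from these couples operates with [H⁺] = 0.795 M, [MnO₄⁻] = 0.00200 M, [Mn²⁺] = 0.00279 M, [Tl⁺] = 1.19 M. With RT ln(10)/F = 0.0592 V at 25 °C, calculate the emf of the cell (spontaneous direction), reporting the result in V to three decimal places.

MnO₄⁻/Mn²⁺ is the cathode (higher E°), Tl⁺/Tl the anode: E°cell = +1.51 − (-0.35) = +1.86 V, n = 5.
Overall: MnO₄⁻(aq) + 8 H⁺(aq) + 5 Tl(s) → Mn²⁺(aq) + 4 H₂O(l) + 5 Tl⁺(aq)
Q = [Mn²⁺]·[Tl⁺]^5 / ([MnO₄⁻]·[H⁺]^8); log Q = 1.319.
E = E° − (0.0592/n) log Q = +1.86 − (0.0592/5)(1.319) = +1.844 V.

+1.844 V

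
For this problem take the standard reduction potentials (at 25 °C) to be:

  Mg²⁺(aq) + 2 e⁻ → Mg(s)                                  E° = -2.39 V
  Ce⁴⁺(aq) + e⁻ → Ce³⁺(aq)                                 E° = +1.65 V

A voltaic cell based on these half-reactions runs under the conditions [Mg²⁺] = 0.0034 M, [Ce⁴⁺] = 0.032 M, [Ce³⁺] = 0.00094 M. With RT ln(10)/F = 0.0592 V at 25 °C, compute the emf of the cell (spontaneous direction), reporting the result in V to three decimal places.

Ce⁴⁺/Ce³⁺ is the cathode (higher E°), Mg²⁺/Mg the anode: E°cell = +1.65 − (-2.39) = +4.04 V, n = 2.
Overall: 2 Ce⁴⁺(aq) + Mg(s) → 2 Ce³⁺(aq) + Mg²⁺(aq)
Q = [Ce³⁺]^2·[Mg²⁺] / ([Ce⁴⁺]^2); log Q = -5.533.
E = E° − (0.0592/n) log Q = +4.04 − (0.0592/2)(-5.533) = +4.204 V.

+4.204 V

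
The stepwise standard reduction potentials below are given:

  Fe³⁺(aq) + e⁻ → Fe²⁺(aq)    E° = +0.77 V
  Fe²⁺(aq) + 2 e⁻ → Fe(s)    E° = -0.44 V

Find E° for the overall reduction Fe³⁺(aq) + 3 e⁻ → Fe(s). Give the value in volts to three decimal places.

-0.037 V

Standard free energies of sequential steps add: ΔG°₃ = ΔG°₁ + ΔG°₂, so n₃E°₃ = n₁E°₁ + n₂E°₂.
E°₃ = (1×+0.77 + 2×-0.44) / 3 = (-0.110) / 3 = -0.037 V.
Simply averaging or adding the two E° values would be wrong; the electron-weighted sum is required.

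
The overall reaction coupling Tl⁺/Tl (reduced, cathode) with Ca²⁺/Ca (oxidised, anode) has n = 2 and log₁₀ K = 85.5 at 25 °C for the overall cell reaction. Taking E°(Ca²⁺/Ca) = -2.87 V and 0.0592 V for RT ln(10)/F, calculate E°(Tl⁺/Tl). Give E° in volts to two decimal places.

-0.34 V

E°cell = (0.0592/n)·log K = (0.0592/2)(85.5) = +2.531 V.
Since Tl⁺/Tl is the cathode and Ca²⁺/Ca the anode, E°cell = E°(Tl⁺/Tl) − E°(Ca²⁺/Ca).
So E°(Tl⁺/Tl) = E°cell + E°(Ca²⁺/Ca) = +2.531 + (-2.87) = -0.34 V.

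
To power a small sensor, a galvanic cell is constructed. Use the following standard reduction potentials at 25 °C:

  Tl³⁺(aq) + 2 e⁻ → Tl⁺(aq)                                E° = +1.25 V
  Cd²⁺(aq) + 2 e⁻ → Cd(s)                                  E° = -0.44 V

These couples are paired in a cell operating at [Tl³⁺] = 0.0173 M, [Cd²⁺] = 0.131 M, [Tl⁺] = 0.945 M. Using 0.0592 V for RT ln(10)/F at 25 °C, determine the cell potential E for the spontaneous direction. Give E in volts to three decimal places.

Tl³⁺/Tl⁺ is the cathode (higher E°), Cd²⁺/Cd the anode: E°cell = +1.25 − (-0.44) = +1.69 V, n = 2.
Overall: Tl³⁺(aq) + Cd(s) → Tl⁺(aq) + Cd²⁺(aq)
Q = [Tl⁺]·[Cd²⁺] / ([Tl³⁺]); log Q = 0.855.
E = E° − (0.0592/n) log Q = +1.69 − (0.0592/2)(0.855) = +1.665 V.

+1.665 V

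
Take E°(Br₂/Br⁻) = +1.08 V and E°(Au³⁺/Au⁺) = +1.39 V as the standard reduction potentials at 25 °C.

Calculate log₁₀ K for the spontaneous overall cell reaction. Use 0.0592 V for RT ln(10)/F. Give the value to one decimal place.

10.5

Cathode: Au³⁺/Au⁺; anode: Br₂/Br⁻. E°cell = +0.31 V, n = 2.
log K = nE°cell / 0.0592 = (2)(+0.31) / 0.0592 = 10.5.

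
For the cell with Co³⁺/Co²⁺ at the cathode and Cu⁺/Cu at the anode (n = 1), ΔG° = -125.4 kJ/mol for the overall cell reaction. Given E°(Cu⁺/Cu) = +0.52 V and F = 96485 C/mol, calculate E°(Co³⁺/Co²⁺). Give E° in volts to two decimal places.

+1.82 V

E°cell = −ΔG°/(nF) = −(-125.4×10³)/((1)(96485)) = +1.300 V.
Since Co³⁺/Co²⁺ is the cathode and Cu⁺/Cu the anode, E°cell = E°(Co³⁺/Co²⁺) − E°(Cu⁺/Cu).
So E°(Co³⁺/Co²⁺) = E°cell + E°(Cu⁺/Cu) = +1.300 + (+0.52) = +1.82 V.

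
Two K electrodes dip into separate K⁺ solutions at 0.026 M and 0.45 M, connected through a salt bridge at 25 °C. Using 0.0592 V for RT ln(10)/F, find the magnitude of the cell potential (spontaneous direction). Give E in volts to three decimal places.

+0.073 V

For a concentration cell E°cell = 0. The 0.45 M side is the cathode (reduction is favoured where [K⁺] is higher).
With n = 1, E = −(0.0592/1) log([K⁺]ₐₙ/[K⁺]꜀ₐₜ) = −(0.0592/1) log(0.026/0.45) = −(0.0592/1)(-1.238) = +0.073 V.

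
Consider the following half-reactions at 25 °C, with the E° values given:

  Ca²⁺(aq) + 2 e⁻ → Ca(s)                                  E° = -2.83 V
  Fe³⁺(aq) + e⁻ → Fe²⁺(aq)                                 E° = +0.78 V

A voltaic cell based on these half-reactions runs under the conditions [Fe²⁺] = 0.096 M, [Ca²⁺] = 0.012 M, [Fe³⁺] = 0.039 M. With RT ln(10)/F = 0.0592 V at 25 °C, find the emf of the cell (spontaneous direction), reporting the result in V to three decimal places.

+3.644 V

Fe³⁺/Fe²⁺ is the cathode (higher E°), Ca²⁺/Ca the anode: E°cell = +0.78 − (-2.83) = +3.61 V, n = 2.
Overall: 2 Fe³⁺(aq) + Ca(s) → 2 Fe²⁺(aq) + Ca²⁺(aq)
Q = [Fe²⁺]^2·[Ca²⁺] / ([Fe³⁺]^2); log Q = -1.138.
E = E° − (0.0592/n) log Q = +3.61 − (0.0592/2)(-1.138) = +3.644 V.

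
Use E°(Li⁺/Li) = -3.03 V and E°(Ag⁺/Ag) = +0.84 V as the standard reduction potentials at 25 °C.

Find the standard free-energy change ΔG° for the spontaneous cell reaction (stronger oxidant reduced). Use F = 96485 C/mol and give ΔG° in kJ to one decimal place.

Ag⁺/Ag (E° = +0.84 V) is the cathode; Li⁺/Li (E° = -3.03 V) is the anode, so E°cell = +3.87 V.
Balancing electrons gives n = 1 (lcm of 1 and 1).
ΔG° = −nFE° = −(1)(96485)(+3.87) = -373,397 J = -373.4 kJ.

-373.4 kJ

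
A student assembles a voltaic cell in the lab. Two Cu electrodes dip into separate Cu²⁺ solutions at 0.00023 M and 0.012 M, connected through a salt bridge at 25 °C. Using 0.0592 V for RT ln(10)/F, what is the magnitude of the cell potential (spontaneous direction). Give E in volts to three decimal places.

For a concentration cell E°cell = 0. The 0.012 M side is the cathode (reduction is favoured where [Cu²⁺] is higher).
With n = 2, E = −(0.0592/2) log([Cu²⁺]ₐₙ/[Cu²⁺]꜀ₐₜ) = −(0.0592/2) log(0.00023/0.012) = −(0.0592/2)(-1.717) = +0.051 V.

+0.051 V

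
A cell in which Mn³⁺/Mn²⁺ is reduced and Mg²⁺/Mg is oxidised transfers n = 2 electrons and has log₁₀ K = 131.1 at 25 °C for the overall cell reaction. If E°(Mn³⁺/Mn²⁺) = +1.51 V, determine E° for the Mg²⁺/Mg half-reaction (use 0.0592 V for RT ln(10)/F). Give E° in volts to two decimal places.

E°cell = (0.0592/n)·log K = (0.0592/2)(131.1) = +3.881 V.
Since Mn³⁺/Mn²⁺ is the cathode and Mg²⁺/Mg the anode, E°cell = E°(Mn³⁺/Mn²⁺) − E°(Mg²⁺/Mg).
So E°(Mg²⁺/Mg) = E°(Mn³⁺/Mn²⁺) − E°cell = (+1.51) − (+3.881) = -2.37 V.

-2.37 V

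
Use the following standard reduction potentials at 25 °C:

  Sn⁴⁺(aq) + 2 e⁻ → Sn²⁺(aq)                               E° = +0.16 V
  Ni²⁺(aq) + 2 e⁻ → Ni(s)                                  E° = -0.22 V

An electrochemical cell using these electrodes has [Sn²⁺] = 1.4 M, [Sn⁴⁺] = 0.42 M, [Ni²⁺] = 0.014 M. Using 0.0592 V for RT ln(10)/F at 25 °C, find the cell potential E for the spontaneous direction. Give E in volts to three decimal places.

+0.419 V

Sn⁴⁺/Sn²⁺ is the cathode (higher E°), Ni²⁺/Ni the anode: E°cell = +0.16 − (-0.22) = +0.38 V, n = 2.
Overall: Sn⁴⁺(aq) + Ni(s) → Sn²⁺(aq) + Ni²⁺(aq)
Q = [Sn²⁺]·[Ni²⁺] / ([Sn⁴⁺]); log Q = -1.331.
E = E° − (0.0592/n) log Q = +0.38 − (0.0592/2)(-1.331) = +0.419 V.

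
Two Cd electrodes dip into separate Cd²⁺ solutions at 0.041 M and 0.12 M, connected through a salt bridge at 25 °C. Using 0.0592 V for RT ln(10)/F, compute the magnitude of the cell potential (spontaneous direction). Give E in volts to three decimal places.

For a concentration cell E°cell = 0. The 0.12 M side is the cathode (reduction is favoured where [Cd²⁺] is higher).
With n = 2, E = −(0.0592/2) log([Cd²⁺]ₐₙ/[Cd²⁺]꜀ₐₜ) = −(0.0592/2) log(0.041/0.12) = −(0.0592/2)(-0.466) = +0.014 V.

+0.014 V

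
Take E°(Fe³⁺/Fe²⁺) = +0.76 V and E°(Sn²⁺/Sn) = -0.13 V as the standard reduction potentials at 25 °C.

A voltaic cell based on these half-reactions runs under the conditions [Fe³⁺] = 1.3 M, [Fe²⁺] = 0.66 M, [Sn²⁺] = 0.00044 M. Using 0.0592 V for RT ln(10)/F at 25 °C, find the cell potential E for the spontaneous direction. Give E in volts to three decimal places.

+1.007 V

Fe³⁺/Fe²⁺ is the cathode (higher E°), Sn²⁺/Sn the anode: E°cell = +0.76 − (-0.13) = +0.89 V, n = 2.
Overall: 2 Fe³⁺(aq) + Sn(s) → 2 Fe²⁺(aq) + Sn²⁺(aq)
Q = [Fe²⁺]^2·[Sn²⁺] / ([Fe³⁺]^2); log Q = -3.945.
E = E° − (0.0592/n) log Q = +0.89 − (0.0592/2)(-3.945) = +1.007 V.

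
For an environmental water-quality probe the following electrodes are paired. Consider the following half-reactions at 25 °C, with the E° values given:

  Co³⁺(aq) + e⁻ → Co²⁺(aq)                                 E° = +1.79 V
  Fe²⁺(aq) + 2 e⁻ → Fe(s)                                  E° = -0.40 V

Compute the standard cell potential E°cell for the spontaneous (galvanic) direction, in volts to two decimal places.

+2.19 V

The Co³⁺/Co²⁺ couple has the higher reduction potential, so it is the cathode; Fe²⁺/Fe is oxidised at the anode.
E°cell = E°(cathode) − E°(anode) = (+1.79) − (-0.40) = +2.19 V.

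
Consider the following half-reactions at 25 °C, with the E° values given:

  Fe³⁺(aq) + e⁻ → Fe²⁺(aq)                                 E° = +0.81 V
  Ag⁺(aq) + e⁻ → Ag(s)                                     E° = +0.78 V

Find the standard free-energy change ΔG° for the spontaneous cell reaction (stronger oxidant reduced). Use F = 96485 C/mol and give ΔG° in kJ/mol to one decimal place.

-2.9 kJ/mol

Fe³⁺/Fe²⁺ (E° = +0.81 V) is the cathode; Ag⁺/Ag (E° = +0.78 V) is the anode, so E°cell = +0.03 V.
Balancing electrons gives n = 1 (lcm of 1 and 1).
ΔG° = −nFE° = −(1)(96485)(+0.03) = -2,895 J = -2.9 kJ/mol.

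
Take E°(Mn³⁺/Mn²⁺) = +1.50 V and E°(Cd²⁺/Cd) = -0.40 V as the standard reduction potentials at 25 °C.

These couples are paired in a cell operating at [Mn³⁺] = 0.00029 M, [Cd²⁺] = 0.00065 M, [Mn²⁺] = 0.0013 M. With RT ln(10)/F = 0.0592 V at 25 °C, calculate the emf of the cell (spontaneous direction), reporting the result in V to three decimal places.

+1.956 V

Mn³⁺/Mn²⁺ is the cathode (higher E°), Cd²⁺/Cd the anode: E°cell = +1.50 − (-0.40) = +1.90 V, n = 2.
Overall: 2 Mn³⁺(aq) + Cd(s) → 2 Mn²⁺(aq) + Cd²⁺(aq)
Q = [Mn²⁺]^2·[Cd²⁺] / ([Mn³⁺]^2); log Q = -1.884.
E = E° − (0.0592/n) log Q = +1.90 − (0.0592/2)(-1.884) = +1.956 V.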